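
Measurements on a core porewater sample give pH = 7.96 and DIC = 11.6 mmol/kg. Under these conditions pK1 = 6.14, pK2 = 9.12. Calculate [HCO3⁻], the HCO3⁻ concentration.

[HCO3⁻] = 10.7 mmol/kg

α₁ = 1 / (1 + [H⁺]/K1 + K2/[H⁺]) = 1 / (1 + 10^-1.82 + 10^-1.16)
   = 1 / (1 + 0.015136 + 0.069183) = 1/1.0843 = 0.9222
[HCO3⁻] = α₁ × DIC = 0.9222 × 11.6 = 10.7 mmol/kg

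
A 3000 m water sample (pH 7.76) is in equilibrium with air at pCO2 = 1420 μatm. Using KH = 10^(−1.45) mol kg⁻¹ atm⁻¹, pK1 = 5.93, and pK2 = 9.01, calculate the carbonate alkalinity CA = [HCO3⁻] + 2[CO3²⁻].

[CO2*] = KH · pCO2 = 10^(−1.45) × 1420×10^-6 = 5.038×10^-5 mol/kg
α₀ = 1/(1 + K1/[H⁺] + K1K2/[H⁺]²) = 1/(1 + 10^+1.83 + 10^+0.58) = 0.01381
DIC = [CO2*]/α₀ = 5.038×10^-5 / 0.01381 = 3.648 mmol/kg
CA = (α₁ + 2α₂)·DIC = (0.9337 + 2×0.05250) × 3.648 = 3.79 mmol/kg

CA = 3.79 mmol/kg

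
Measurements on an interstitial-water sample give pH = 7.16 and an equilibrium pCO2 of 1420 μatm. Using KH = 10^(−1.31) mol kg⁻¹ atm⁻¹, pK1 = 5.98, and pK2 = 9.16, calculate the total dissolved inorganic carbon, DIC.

DIC = 1.13 mmol/kg

[CO2*] = KH · pCO2 = 10^(−1.31) × 1420×10^-6 = 6.955×10^-5 mol/kg
α₀ = 1/(1 + K1/[H⁺] + K1K2/[H⁺]²) = 1/(1 + 10^+1.18 + 10^-0.82) = 0.06140
DIC = [CO2*]/α₀ = 6.955×10^-5 / 0.06140 = 1.13 mmol/kg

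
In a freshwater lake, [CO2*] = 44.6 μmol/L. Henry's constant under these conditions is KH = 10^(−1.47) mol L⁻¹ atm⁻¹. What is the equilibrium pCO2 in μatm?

KH = 10^(−1.47) = 3.388×10^-2 mol L⁻¹ atm⁻¹
pCO2 = [CO2*]/KH = 44.6×10^-6 / 3.388×10^-2 = 1.32×10^-3 atm = 1320 μatm

pCO2 = 1320 μatm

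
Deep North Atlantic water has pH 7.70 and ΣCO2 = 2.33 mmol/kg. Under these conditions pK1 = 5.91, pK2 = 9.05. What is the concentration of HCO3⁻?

[HCO3⁻] = 2.20 mmol/kg

α₁ = 1 / (1 + [H⁺]/K1 + K2/[H⁺]) = 1 / (1 + 10^-1.79 + 10^-1.35)
   = 1 / (1 + 0.016218 + 0.044668) = 1/1.0609 = 0.9426
[HCO3⁻] = α₁ × DIC = 0.9426 × 2.33 = 2.20 mmol/kg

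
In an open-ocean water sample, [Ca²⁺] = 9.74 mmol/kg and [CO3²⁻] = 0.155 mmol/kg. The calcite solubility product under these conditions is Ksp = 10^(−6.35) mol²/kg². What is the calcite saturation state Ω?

Ω = 3.38

Ksp = 10^(−6.35) = 4.467×10^-7
Ω = [Ca²⁺][CO3²⁻]/Ksp = (9.74×10^-3)(0.155×10^-3) / 4.467×10^-7 = 3.38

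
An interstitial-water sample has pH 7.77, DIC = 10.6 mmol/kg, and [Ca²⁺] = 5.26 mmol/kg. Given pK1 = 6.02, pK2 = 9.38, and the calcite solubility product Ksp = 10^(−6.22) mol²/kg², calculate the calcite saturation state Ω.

α₂ = 1 / (1 + [H⁺]/K2 + [H⁺]²/(K1K2)) = 1 / (1 + 10^+1.61 + 10^-0.14)
   = 1 / (1 + 40.738 + 0.72444) = 1/42.462 = 0.02355
[CO3²⁻] = α₂ × DIC = 0.02355 × 10.6 = 0.2496 mmol/kg
Ksp = 10^(−6.22) = 6.026×10^-7
Ω = [Ca²⁺][CO3²⁻]/Ksp = (5.26×10^-3)(2.496×10^-4) / 6.026×10^-7 = 2.18

Ω = 2.18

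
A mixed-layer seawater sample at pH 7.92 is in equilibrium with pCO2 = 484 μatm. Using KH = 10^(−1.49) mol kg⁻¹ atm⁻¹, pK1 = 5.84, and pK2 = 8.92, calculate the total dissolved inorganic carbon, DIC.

[CO2*] = KH · pCO2 = 10^(−1.49) × 484×10^-6 = 1.566×10^-5 mol/kg
α₀ = 1/(1 + K1/[H⁺] + K1K2/[H⁺]²) = 1/(1 + 10^+2.08 + 10^+1.08) = 0.007505
DIC = [CO2*]/α₀ = 1.566×10^-5 / 0.007505 = 2.09 mmol/kg

DIC = 2.09 mmol/kg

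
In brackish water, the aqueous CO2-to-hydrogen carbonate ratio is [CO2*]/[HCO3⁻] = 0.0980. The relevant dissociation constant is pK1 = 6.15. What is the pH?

From K1 = [H⁺][HCO3⁻]/[CO2*]:  pH = pK1 − log₁₀([CO2*]/[HCO3⁻])
log₁₀(0.0980) = -1.009
pH = 6.15 − (-1.009) = 7.16

pH = 7.16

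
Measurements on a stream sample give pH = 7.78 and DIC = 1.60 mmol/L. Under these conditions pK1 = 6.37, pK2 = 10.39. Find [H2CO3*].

[CO2*] = 0.0598 mmol/L

α₀ = 1 / (1 + K1/[H⁺] + K1K2/[H⁺]²) = 1 / (1 + 10^+1.41 + 10^-1.20)
   = 1 / (1 + 25.704 + 0.063096) = 1/26.767 = 0.03736
[CO2*] = α₀ × DIC = 0.03736 × 1.60 = 0.0598 mmol/L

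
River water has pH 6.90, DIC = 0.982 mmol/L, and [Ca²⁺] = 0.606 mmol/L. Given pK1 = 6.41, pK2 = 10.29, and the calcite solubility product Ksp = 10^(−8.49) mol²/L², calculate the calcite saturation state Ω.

Ω = 0.0566

α₂ = 1 / (1 + [H⁺]/K2 + [H⁺]²/(K1K2)) = 1 / (1 + 10^+3.39 + 10^+2.90)
   = 1 / (1 + 2454.7 + 794.33) = 1/3250.0 = 0.0003077
[CO3²⁻] = α₂ × DIC = 0.0003077 × 0.982 = 0.0003022 mmol/L = 0.3022 μmol/L
Ksp = 10^(−8.49) = 3.236×10^-9
Ω = [Ca²⁺][CO3²⁻]/Ksp = (0.606×10^-3)(3.022×10^-7) / 3.236×10^-9 = 0.0566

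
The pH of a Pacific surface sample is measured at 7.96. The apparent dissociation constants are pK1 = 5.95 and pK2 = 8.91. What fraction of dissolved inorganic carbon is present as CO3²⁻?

α₂ = 0.100

α₂ = 1 / (1 + [H⁺]/K2 + [H⁺]²/(K1K2)) = 1 / (1 + 10^+0.95 + 10^-1.06)
   = 1 / (1 + 8.9125 + 0.087096) = 1/9.9996 = 0.1000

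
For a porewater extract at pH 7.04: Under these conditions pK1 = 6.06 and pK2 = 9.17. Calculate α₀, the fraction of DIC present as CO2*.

α₀ = 0.0942

α₀ = 1 / (1 + K1/[H⁺] + K1K2/[H⁺]²) = 1 / (1 + 10^+0.98 + 10^-1.15)
   = 1 / (1 + 9.5499 + 0.070795) = 1/10.621 = 0.09416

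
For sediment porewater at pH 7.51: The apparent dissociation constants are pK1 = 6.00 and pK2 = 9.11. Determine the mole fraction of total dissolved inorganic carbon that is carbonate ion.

α₂ = 0.0238

α₂ = 1 / (1 + [H⁺]/K2 + [H⁺]²/(K1K2)) = 1 / (1 + 10^+1.60 + 10^+0.09)
   = 1 / (1 + 39.811 + 1.2303) = 1/42.041 = 0.02379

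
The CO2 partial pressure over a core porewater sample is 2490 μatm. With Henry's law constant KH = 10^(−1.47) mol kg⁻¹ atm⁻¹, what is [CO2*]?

[CO2*] = 84.4 μmol/kg

KH = 10^(−1.47) = 3.388×10^-2 mol kg⁻¹ atm⁻¹
[CO2*] = KH · pCO2 = 3.388×10^-2 × 2490×10^-6 atm = 8.44×10^-5 mol/kg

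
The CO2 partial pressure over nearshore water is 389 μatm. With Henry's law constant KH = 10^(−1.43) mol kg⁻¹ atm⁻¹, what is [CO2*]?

KH = 10^(−1.43) = 3.715×10^-2 mol kg⁻¹ atm⁻¹
[CO2*] = KH · pCO2 = 3.715×10^-2 × 389×10^-6 atm = 1.45×10^-5 mol/kg

[CO2*] = 14.5 μmol/kg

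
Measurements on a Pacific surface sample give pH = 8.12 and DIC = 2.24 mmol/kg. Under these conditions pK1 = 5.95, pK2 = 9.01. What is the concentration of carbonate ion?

[CO3²⁻] = 0.254 mmol/kg

α₂ = 1 / (1 + [H⁺]/K2 + [H⁺]²/(K1K2)) = 1 / (1 + 10^+0.89 + 10^-1.28)
   = 1 / (1 + 7.7625 + 0.052481) = 1/8.8150 = 0.1134
[CO3²⁻] = α₂ × DIC = 0.1134 × 2.24 = 0.254 mmol/kg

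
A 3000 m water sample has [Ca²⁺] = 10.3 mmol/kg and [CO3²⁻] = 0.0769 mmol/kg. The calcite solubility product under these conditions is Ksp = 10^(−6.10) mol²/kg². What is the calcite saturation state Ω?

Ω = 0.997

Ksp = 10^(−6.10) = 7.943×10^-7
Ω = [Ca²⁺][CO3²⁻]/Ksp = (10.3×10^-3)(0.0769×10^-3) / 7.943×10^-7 = 0.997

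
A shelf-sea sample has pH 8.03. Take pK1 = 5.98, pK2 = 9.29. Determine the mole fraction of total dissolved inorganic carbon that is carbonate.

α₂ = 0.0517

α₂ = 1 / (1 + [H⁺]/K2 + [H⁺]²/(K1K2)) = 1 / (1 + 10^+1.26 + 10^-0.79)
   = 1 / (1 + 18.197 + 0.16218) = 1/19.359 = 0.05166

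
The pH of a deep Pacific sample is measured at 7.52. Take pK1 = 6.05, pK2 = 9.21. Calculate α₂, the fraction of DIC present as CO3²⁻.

α₂ = 0.0194

α₂ = 1 / (1 + [H⁺]/K2 + [H⁺]²/(K1K2)) = 1 / (1 + 10^+1.69 + 10^+0.22)
   = 1 / (1 + 48.978 + 1.6596) = 1/51.637 = 0.01937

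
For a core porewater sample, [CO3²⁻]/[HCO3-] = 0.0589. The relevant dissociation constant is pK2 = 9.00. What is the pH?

From K2 = [H⁺][CO3²⁻]/[HCO3-]:  pH = pK2 + log₁₀([CO3²⁻]/[HCO3-])
log₁₀(0.0589) = -1.230
pH = 9.00 + (-1.230) = 7.77

pH = 7.77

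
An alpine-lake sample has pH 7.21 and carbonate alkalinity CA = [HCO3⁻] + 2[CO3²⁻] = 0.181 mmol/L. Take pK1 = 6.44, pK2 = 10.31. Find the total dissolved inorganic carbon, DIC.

DIC = 0.212 mmol/L

CA = [HCO3⁻] + 2[CO3²⁻] = (α₁ + 2α₂)·DIC
At pH 7.21: [H⁺]/K1 = 10^-0.77 = 0.16982, K2/[H⁺] = 10^-3.10 = 0.00079433
α₁ = 1/(1 + 0.16982 + 0.00079433) = 1/1.1706 = 0.8542; α₂ = α₁·K2/[H⁺] = 0.0006786
α₁ + 2α₂ = 0.8556
DIC = CA / (α₁ + 2α₂) = 0.181 / 0.8556 = 0.212 mmol/L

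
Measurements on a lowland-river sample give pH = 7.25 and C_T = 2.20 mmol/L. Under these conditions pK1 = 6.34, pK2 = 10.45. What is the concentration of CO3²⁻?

[CO3²⁻] = 1.24 μmol/L

α₂ = 1 / (1 + [H⁺]/K2 + [H⁺]²/(K1K2)) = 1 / (1 + 10^+3.20 + 10^+2.29)
   = 1 / (1 + 1584.9 + 194.98) = 1/1780.9 = 0.0005615
[CO3²⁻] = α₂ × DIC = 0.0005615 × 2.20 = 0.00124 mmol/L = 1.24 μmol/L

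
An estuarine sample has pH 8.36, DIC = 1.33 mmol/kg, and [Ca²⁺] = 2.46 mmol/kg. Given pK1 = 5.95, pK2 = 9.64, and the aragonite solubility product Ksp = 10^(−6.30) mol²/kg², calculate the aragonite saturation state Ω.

Ω = 0.324

α₂ = 1 / (1 + [H⁺]/K2 + [H⁺]²/(K1K2)) = 1 / (1 + 10^+1.28 + 10^-1.13)
   = 1 / (1 + 19.055 + 0.074131) = 1/20.129 = 0.04968
[CO3²⁻] = α₂ × DIC = 0.04968 × 1.33 = 0.06607 mmol/kg
Ksp = 10^(−6.30) = 5.012×10^-7
Ω = [Ca²⁺][CO3²⁻]/Ksp = (2.46×10^-3)(6.607×10^-5) / 5.012×10^-7 = 0.324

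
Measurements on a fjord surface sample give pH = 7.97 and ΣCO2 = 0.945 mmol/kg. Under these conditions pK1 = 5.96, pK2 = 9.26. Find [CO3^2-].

α₂ = 1 / (1 + [H⁺]/K2 + [H⁺]²/(K1K2)) = 1 / (1 + 10^+1.29 + 10^-0.72)
   = 1 / (1 + 19.498 + 0.19055) = 1/20.689 = 0.04833
[CO3²⁻] = α₂ × DIC = 0.04833 × 0.945 = 0.0457 mmol/kg

[CO3²⁻] = 0.0457 mmol/kg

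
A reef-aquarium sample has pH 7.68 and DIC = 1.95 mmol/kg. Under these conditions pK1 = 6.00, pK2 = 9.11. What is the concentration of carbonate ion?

α₂ = 1 / (1 + [H⁺]/K2 + [H⁺]²/(K1K2)) = 1 / (1 + 10^+1.43 + 10^-0.25)
   = 1 / (1 + 26.915 + 0.56234) = 1/28.478 = 0.03512
[CO3²⁻] = α₂ × DIC = 0.03512 × 1.95 = 0.0685 mmol/kg

[CO3²⁻] = 0.0685 mmol/kg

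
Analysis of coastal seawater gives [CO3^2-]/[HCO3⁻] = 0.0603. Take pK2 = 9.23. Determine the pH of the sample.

From K2 = [H⁺][CO3^2-]/[HCO3⁻]:  pH = pK2 + log₁₀([CO3^2-]/[HCO3⁻])
log₁₀(0.0603) = -1.220
pH = 9.23 + (-1.220) = 8.01

pH = 8.01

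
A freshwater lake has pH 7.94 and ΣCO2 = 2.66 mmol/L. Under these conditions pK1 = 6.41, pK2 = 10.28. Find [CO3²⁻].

α₂ = 1 / (1 + [H⁺]/K2 + [H⁺]²/(K1K2)) = 1 / (1 + 10^+2.34 + 10^+0.81)
   = 1 / (1 + 218.78 + 6.4565) = 1/226.23 = 0.004420
[CO3²⁻] = α₂ × DIC = 0.004420 × 2.66 = 0.0118 mmol/L = 11.8 μmol/L

[CO3²⁻] = 11.8 μmol/L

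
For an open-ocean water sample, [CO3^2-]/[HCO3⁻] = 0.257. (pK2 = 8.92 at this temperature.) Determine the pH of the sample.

pH = 8.33

From K2 = [H⁺][CO3^2-]/[HCO3⁻]:  pH = pK2 + log₁₀([CO3^2-]/[HCO3⁻])
log₁₀(0.257) = -0.590
pH = 8.92 + (-0.590) = 8.33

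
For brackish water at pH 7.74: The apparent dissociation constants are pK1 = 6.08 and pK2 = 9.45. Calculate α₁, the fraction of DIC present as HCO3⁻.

α₁ = 1 / (1 + [H⁺]/K1 + K2/[H⁺]) = 1 / (1 + 10^-1.66 + 10^-1.71)
   = 1 / (1 + 0.021878 + 0.019498) = 1/1.0414 = 0.9603

α₁ = 0.960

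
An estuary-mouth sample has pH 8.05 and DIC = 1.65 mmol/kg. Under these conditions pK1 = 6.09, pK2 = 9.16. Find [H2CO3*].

[CO2*] = 16.6 μmol/kg

α₀ = 1 / (1 + K1/[H⁺] + K1K2/[H⁺]²) = 1 / (1 + 10^+1.96 + 10^+0.85)
   = 1 / (1 + 91.201 + 7.0795) = 1/99.281 = 0.01007
[CO2*] = α₀ × DIC = 0.01007 × 1.65 = 0.0166 mmol/kg = 16.6 μmol/kg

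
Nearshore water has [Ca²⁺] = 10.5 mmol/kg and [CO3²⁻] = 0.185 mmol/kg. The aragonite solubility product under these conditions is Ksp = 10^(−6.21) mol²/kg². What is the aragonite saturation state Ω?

Ω = 3.15

Ksp = 10^(−6.21) = 6.166×10^-7
Ω = [Ca²⁺][CO3²⁻]/Ksp = (10.5×10^-3)(0.185×10^-3) / 6.166×10^-7 = 3.15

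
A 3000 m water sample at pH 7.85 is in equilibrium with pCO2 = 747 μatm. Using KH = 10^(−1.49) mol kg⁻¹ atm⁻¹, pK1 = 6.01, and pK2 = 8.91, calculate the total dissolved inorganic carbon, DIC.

DIC = 1.84 mmol/kg

[CO2*] = KH · pCO2 = 10^(−1.49) × 747×10^-6 = 2.417×10^-5 mol/kg
α₀ = 1/(1 + K1/[H⁺] + K1K2/[H⁺]²) = 1/(1 + 10^+1.84 + 10^+0.78) = 0.01312
DIC = [CO2*]/α₀ = 2.417×10^-5 / 0.01312 = 1.84 mmol/kg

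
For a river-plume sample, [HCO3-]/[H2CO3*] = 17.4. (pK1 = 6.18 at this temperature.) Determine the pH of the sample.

From K1 = [H⁺][HCO3-]/[H2CO3*]:  pH = pK1 + log₁₀([HCO3-]/[H2CO3*])
log₁₀(17.4) = +1.241
pH = 6.18 + (+1.241) = 7.42

pH = 7.42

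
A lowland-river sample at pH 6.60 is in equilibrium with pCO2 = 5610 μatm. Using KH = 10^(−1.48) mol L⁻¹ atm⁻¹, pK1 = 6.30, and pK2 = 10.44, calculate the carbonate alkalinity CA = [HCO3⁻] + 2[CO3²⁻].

CA = 0.371 mmol/L

[CO2*] = KH · pCO2 = 10^(−1.48) × 5610×10^-6 = 1.858×10^-4 mol/L
α₀ = 1/(1 + K1/[H⁺] + K1K2/[H⁺]²) = 1/(1 + 10^+0.30 + 10^-3.54) = 0.3338
DIC = [CO2*]/α₀ = 1.858×10^-4 / 0.3338 = 0.5565 mmol/L
CA = (α₁ + 2α₂)·DIC = (0.6661 + 2×9.628×10^-5) × 0.5565 = 0.371 mmol/L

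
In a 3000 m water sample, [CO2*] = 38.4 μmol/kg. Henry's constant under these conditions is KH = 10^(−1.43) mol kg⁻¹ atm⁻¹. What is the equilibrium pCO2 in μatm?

KH = 10^(−1.43) = 3.715×10^-2 mol kg⁻¹ atm⁻¹
pCO2 = [CO2*]/KH = 38.4×10^-6 / 3.715×10^-2 = 1.03×10^-3 atm = 1030 μatm

pCO2 = 1030 μatm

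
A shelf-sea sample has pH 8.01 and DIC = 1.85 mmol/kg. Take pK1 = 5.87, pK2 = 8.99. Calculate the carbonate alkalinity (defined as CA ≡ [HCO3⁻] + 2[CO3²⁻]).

CA = 2.01 mmol/kg

CA = [HCO3⁻] + 2[CO3²⁻] = (α₁ + 2α₂)·DIC
At pH 8.01: [H⁺]/K1 = 10^-2.14 = 0.0072444, K2/[H⁺] = 10^-0.98 = 0.10471
α₁ = 1/(1 + 0.0072444 + 0.10471) = 1/1.1120 = 0.8993; α₂ = α₁·K2/[H⁺] = 0.09417
α₁ + 2α₂ = 1.0877
CA = 1.0877 × 1.85 = 2.01 mmol/kg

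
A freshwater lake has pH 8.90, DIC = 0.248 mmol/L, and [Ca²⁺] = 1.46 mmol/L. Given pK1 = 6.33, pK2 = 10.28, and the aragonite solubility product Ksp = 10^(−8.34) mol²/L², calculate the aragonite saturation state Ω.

α₂ = 1 / (1 + [H⁺]/K2 + [H⁺]²/(K1K2)) = 1 / (1 + 10^+1.38 + 10^-1.19)
   = 1 / (1 + 23.988 + 0.064565) = 1/25.053 = 0.03992
[CO3²⁻] = α₂ × DIC = 0.03992 × 0.248 = 0.009899 mmol/L = 9.899 μmol/L
Ksp = 10^(−8.34) = 4.571×10^-9
Ω = [Ca²⁺][CO3²⁻]/Ksp = (1.46×10^-3)(9.899×10^-6) / 4.571×10^-9 = 3.16

Ω = 3.16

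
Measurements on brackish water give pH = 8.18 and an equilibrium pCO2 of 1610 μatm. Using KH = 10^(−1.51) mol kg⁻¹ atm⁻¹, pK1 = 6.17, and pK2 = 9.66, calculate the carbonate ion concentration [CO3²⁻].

[CO3²⁻] = 0.169 mmol/kg

[CO2*] = KH · pCO2 = 10^(−1.51) × 1610×10^-6 = 4.975×10^-5 mol/kg
α₀ = 1/(1 + K1/[H⁺] + K1K2/[H⁺]²) = 1/(1 + 10^+2.01 + 10^+0.53) = 0.009371
DIC = [CO2*]/α₀ = 4.975×10^-5 / 0.009371 = 5.310 mmol/kg
[CO3²⁻] = α₂·DIC; α₂ = 0.03175, so [CO3²⁻] = 0.03175 × 5.310 = 0.169 mmol/kg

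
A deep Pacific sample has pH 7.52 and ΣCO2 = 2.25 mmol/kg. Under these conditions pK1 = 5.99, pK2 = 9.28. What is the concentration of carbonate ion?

[CO3²⁻] = 0.0373 mmol/kg

α₂ = 1 / (1 + [H⁺]/K2 + [H⁺]²/(K1K2)) = 1 / (1 + 10^+1.76 + 10^+0.23)
   = 1 / (1 + 57.544 + 1.6982) = 1/60.242 = 0.01660
[CO3²⁻] = α₂ × DIC = 0.01660 × 2.25 = 0.0373 mmol/kg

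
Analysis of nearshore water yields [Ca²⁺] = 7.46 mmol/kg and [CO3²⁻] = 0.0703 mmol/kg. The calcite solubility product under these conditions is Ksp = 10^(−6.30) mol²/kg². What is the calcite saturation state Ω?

Ksp = 10^(−6.30) = 5.012×10^-7
Ω = [Ca²⁺][CO3²⁻]/Ksp = (7.46×10^-3)(0.0703×10^-3) / 5.012×10^-7 = 1.05

Ω = 1.05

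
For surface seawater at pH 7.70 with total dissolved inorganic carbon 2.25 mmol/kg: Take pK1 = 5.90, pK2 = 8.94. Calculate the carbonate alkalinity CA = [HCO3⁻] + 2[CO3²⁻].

CA = 2.34 mmol/kg

CA = [HCO3⁻] + 2[CO3²⁻] = (α₁ + 2α₂)·DIC
At pH 7.70: [H⁺]/K1 = 10^-1.80 = 0.015849, K2/[H⁺] = 10^-1.24 = 0.057544
α₁ = 1/(1 + 0.015849 + 0.057544) = 1/1.0734 = 0.9316; α₂ = α₁·K2/[H⁺] = 0.05361
α₁ + 2α₂ = 1.0388
CA = 1.0388 × 2.25 = 2.34 mmol/kg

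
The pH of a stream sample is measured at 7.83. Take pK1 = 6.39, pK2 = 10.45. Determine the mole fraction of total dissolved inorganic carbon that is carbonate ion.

α₂ = 1 / (1 + [H⁺]/K2 + [H⁺]²/(K1K2)) = 1 / (1 + 10^+2.62 + 10^+1.18)
   = 1 / (1 + 416.87 + 15.136) = 1/433.00 = 0.002309

α₂ = 0.00231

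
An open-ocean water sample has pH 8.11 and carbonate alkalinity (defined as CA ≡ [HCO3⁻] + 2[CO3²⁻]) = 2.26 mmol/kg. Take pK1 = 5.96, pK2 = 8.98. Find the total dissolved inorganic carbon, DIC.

CA = [HCO3⁻] + 2[CO3²⁻] = (α₁ + 2α₂)·DIC
At pH 8.11: [H⁺]/K1 = 10^-2.15 = 0.0070795, K2/[H⁺] = 10^-0.87 = 0.13490
α₁ = 1/(1 + 0.0070795 + 0.13490) = 1/1.1420 = 0.8757; α₂ = α₁·K2/[H⁺] = 0.1181
α₁ + 2α₂ = 1.1119
DIC = CA / (α₁ + 2α₂) = 2.26 / 1.1119 = 2.03 mmol/kg

DIC = 2.03 mmol/kg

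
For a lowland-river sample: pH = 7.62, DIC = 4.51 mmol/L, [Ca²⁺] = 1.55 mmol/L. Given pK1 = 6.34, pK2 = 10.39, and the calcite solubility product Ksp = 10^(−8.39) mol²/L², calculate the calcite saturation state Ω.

α₂ = 1 / (1 + [H⁺]/K2 + [H⁺]²/(K1K2)) = 1 / (1 + 10^+2.77 + 10^+1.49)
   = 1 / (1 + 588.84 + 30.903) = 1/620.75 = 0.001611
[CO3²⁻] = α₂ × DIC = 0.001611 × 4.51 = 0.007265 mmol/L = 7.265 μmol/L
Ksp = 10^(−8.39) = 4.074×10^-9
Ω = [Ca²⁺][CO3²⁻]/Ksp = (1.55×10^-3)(7.265×10^-6) / 4.074×10^-9 = 2.76

Ω = 2.76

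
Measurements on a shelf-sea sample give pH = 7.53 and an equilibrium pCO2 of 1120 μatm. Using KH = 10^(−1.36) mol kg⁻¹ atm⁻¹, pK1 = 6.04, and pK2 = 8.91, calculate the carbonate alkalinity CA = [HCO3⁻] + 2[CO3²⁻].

[CO2*] = KH · pCO2 = 10^(−1.36) × 1120×10^-6 = 4.889×10^-5 mol/kg
α₀ = 1/(1 + K1/[H⁺] + K1K2/[H⁺]²) = 1/(1 + 10^+1.49 + 10^+0.11) = 0.03013
DIC = [CO2*]/α₀ = 4.889×10^-5 / 0.03013 = 1.623 mmol/kg
CA = (α₁ + 2α₂)·DIC = (0.9311 + 2×0.03881) × 1.623 = 1.64 mmol/kg

CA = 1.64 mmol/kg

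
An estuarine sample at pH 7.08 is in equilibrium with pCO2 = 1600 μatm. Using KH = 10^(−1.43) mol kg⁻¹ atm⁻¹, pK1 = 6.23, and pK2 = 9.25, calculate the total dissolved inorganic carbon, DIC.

DIC = 0.483 mmol/kg

[CO2*] = KH · pCO2 = 10^(−1.43) × 1600×10^-6 = 5.945×10^-5 mol/kg
α₀ = 1/(1 + K1/[H⁺] + K1K2/[H⁺]²) = 1/(1 + 10^+0.85 + 10^-1.32) = 0.1230
DIC = [CO2*]/α₀ = 5.945×10^-5 / 0.1230 = 0.483 mmol/kg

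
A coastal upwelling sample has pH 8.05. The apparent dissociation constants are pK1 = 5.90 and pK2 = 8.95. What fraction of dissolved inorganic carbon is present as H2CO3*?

α₀ = 1 / (1 + K1/[H⁺] + K1K2/[H⁺]²) = 1 / (1 + 10^+2.15 + 10^+1.25)
   = 1 / (1 + 141.25 + 17.783) = 1/160.04 = 0.006249

α₀ = 0.00625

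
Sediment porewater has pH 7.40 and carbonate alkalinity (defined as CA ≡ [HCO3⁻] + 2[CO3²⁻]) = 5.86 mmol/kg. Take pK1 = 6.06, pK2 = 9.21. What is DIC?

CA = [HCO3⁻] + 2[CO3²⁻] = (α₁ + 2α₂)·DIC
At pH 7.40: [H⁺]/K1 = 10^-1.34 = 0.045709, K2/[H⁺] = 10^-1.81 = 0.015488
α₁ = 1/(1 + 0.045709 + 0.015488) = 1/1.0612 = 0.9423; α₂ = α₁·K2/[H⁺] = 0.01459
α₁ + 2α₂ = 0.9715
DIC = CA / (α₁ + 2α₂) = 5.86 / 0.9715 = 6.03 mmol/kg

DIC = 6.03 mmol/kg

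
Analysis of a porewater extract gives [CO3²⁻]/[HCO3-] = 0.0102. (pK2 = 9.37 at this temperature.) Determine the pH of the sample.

From K2 = [H⁺][CO3²⁻]/[HCO3-]:  pH = pK2 + log₁₀([CO3²⁻]/[HCO3-])
log₁₀(0.0102) = -1.991
pH = 9.37 + (-1.991) = 7.38

pH = 7.38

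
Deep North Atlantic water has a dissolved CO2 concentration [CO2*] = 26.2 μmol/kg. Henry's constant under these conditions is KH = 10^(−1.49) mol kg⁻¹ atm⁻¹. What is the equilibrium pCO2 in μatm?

pCO2 = 810 μatm

KH = 10^(−1.49) = 3.236×10^-2 mol kg⁻¹ atm⁻¹
pCO2 = [CO2*]/KH = 26.2×10^-6 / 3.236×10^-2 = 8.10×10^-4 atm = 810 μatm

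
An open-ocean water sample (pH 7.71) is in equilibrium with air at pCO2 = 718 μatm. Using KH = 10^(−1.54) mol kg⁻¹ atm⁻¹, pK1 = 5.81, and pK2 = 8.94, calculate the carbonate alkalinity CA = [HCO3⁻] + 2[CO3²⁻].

CA = 1.84 mmol/kg

[CO2*] = KH · pCO2 = 10^(−1.54) × 718×10^-6 = 2.071×10^-5 mol/kg
α₀ = 1/(1 + K1/[H⁺] + K1K2/[H⁺]²) = 1/(1 + 10^+1.90 + 10^+0.67) = 0.01175
DIC = [CO2*]/α₀ = 2.071×10^-5 / 0.01175 = 1.762 mmol/kg
CA = (α₁ + 2α₂)·DIC = (0.9333 + 2×0.05496) × 1.762 = 1.84 mmol/kg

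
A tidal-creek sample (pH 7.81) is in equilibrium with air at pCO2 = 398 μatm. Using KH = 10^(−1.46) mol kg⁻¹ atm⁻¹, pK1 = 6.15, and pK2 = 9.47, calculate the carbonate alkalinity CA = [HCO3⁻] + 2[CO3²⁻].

[CO2*] = KH · pCO2 = 10^(−1.46) × 398×10^-6 = 1.380×10^-5 mol/kg
α₀ = 1/(1 + K1/[H⁺] + K1K2/[H⁺]²) = 1/(1 + 10^+1.66 + 10^-0.00) = 0.02096
DIC = [CO2*]/α₀ = 1.380×10^-5 / 0.02096 = 0.6584 mmol/kg
CA = (α₁ + 2α₂)·DIC = (0.9581 + 2×0.02096) × 0.6584 = 0.658 mmol/kg

CA = 0.658 mmol/kg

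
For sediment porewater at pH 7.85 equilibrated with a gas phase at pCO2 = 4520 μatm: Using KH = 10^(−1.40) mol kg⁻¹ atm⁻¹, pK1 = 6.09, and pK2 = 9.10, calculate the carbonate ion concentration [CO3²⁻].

[CO3²⁻] = 0.582 mmol/kg

[CO2*] = KH · pCO2 = 10^(−1.40) × 4520×10^-6 = 1.799×10^-4 mol/kg
α₀ = 1/(1 + K1/[H⁺] + K1K2/[H⁺]²) = 1/(1 + 10^+1.76 + 10^+0.51) = 0.01619
DIC = [CO2*]/α₀ = 1.799×10^-4 / 0.01619 = 11.12 mmol/kg
[CO3²⁻] = α₂·DIC; α₂ = 0.05238, so [CO3²⁻] = 0.05238 × 11.12 = 0.582 mmol/kg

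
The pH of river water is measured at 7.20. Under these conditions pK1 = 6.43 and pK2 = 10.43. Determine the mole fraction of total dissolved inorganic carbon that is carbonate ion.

α₂ = 1 / (1 + [H⁺]/K2 + [H⁺]²/(K1K2)) = 1 / (1 + 10^+3.23 + 10^+2.46)
   = 1 / (1 + 1698.2 + 288.40) = 1/1987.6 = 0.0005031

α₂ = 0.000503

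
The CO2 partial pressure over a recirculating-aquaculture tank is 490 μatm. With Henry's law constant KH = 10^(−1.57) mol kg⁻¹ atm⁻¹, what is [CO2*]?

[CO2*] = 13.2 μmol/kg

KH = 10^(−1.57) = 2.692×10^-2 mol kg⁻¹ atm⁻¹
[CO2*] = KH · pCO2 = 2.692×10^-2 × 490×10^-6 atm = 1.32×10^-5 mol/kg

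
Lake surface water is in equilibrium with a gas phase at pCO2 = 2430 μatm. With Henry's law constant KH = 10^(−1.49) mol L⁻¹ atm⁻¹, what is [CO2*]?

[CO2*] = 78.6 μmol/L

KH = 10^(−1.49) = 3.236×10^-2 mol L⁻¹ atm⁻¹
[CO2*] = KH · pCO2 = 3.236×10^-2 × 2430×10^-6 atm = 7.86×10^-5 mol/L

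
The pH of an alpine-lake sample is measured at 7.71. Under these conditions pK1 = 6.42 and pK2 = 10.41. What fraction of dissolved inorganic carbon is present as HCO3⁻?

α₁ = 1 / (1 + [H⁺]/K1 + K2/[H⁺]) = 1 / (1 + 10^-1.29 + 10^-2.70)
   = 1 / (1 + 0.051286 + 0.0019953) = 1/1.0533 = 0.9494

α₁ = 0.949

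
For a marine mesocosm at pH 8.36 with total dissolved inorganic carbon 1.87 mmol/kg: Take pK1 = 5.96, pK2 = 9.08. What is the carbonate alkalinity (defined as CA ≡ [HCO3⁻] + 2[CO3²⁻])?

CA = [HCO3⁻] + 2[CO3²⁻] = (α₁ + 2α₂)·DIC
At pH 8.36: [H⁺]/K1 = 10^-2.40 = 0.0039811, K2/[H⁺] = 10^-0.72 = 0.19055
α₁ = 1/(1 + 0.0039811 + 0.19055) = 1/1.1945 = 0.8372; α₂ = α₁·K2/[H⁺] = 0.1595
α₁ + 2α₂ = 1.1562
CA = 1.1562 × 1.87 = 2.16 mmol/kg

CA = 2.16 mmol/kg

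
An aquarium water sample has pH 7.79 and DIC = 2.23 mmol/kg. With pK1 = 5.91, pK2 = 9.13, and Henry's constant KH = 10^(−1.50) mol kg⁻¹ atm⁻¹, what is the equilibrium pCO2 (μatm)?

α₀ = 1 / (1 + K1/[H⁺] + K1K2/[H⁺]²) = 1 / (1 + 10^+1.88 + 10^+0.54)
   = 1 / (1 + 75.858 + 3.4674) = 1/80.325 = 0.01245
[CO2*] = α₀ × DIC = 0.01245 × 2.23 = 0.02776 mmol/kg
pCO2 = [CO2*]/KH = 2.776×10^-5 / 3.162×10^-2 = 878 μatm

pCO2 = 878 μatm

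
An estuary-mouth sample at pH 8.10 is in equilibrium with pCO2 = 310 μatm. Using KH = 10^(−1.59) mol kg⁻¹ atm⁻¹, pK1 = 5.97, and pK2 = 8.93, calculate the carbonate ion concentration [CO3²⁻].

[CO2*] = KH · pCO2 = 10^(−1.59) × 310×10^-6 = 7.968×10^-6 mol/kg
α₀ = 1/(1 + K1/[H⁺] + K1K2/[H⁺]²) = 1/(1 + 10^+2.13 + 10^+1.30) = 0.006416
DIC = [CO2*]/α₀ = 7.968×10^-6 / 0.006416 = 1.242 mmol/kg
[CO3²⁻] = α₂·DIC; α₂ = 0.1280, so [CO3²⁻] = 0.1280 × 1.242 = 0.159 mmol/kg

[CO3²⁻] = 0.159 mmol/kg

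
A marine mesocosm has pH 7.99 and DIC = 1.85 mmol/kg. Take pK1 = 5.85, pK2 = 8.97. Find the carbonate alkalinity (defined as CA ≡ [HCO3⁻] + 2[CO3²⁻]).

CA = 2.01 mmol/kg

CA = [HCO3⁻] + 2[CO3²⁻] = (α₁ + 2α₂)·DIC
At pH 7.99: [H⁺]/K1 = 10^-2.14 = 0.0072444, K2/[H⁺] = 10^-0.98 = 0.10471
α₁ = 1/(1 + 0.0072444 + 0.10471) = 1/1.1120 = 0.8993; α₂ = α₁·K2/[H⁺] = 0.09417
α₁ + 2α₂ = 1.0877
CA = 1.0877 × 1.85 = 2.01 mmol/kg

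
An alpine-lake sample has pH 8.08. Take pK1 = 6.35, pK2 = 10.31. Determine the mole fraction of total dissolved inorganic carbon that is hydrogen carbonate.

α₁ = 1 / (1 + [H⁺]/K1 + K2/[H⁺]) = 1 / (1 + 10^-1.73 + 10^-2.23)
   = 1 / (1 + 0.018621 + 0.0058884) = 1/1.0245 = 0.9761

α₁ = 0.976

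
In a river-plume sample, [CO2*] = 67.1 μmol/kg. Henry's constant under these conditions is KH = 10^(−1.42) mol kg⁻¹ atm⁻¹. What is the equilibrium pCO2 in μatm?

pCO2 = 1760 μatm

KH = 10^(−1.42) = 3.802×10^-2 mol kg⁻¹ atm⁻¹
pCO2 = [CO2*]/KH = 67.1×10^-6 / 3.802×10^-2 = 1.76×10^-3 atm = 1760 μatm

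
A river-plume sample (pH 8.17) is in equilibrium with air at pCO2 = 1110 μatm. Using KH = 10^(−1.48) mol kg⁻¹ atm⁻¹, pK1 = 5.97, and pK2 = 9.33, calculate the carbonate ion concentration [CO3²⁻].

[CO3²⁻] = 0.403 mmol/kg

[CO2*] = KH · pCO2 = 10^(−1.48) × 1110×10^-6 = 3.676×10^-5 mol/kg
α₀ = 1/(1 + K1/[H⁺] + K1K2/[H⁺]²) = 1/(1 + 10^+2.20 + 10^+1.04) = 0.005867
DIC = [CO2*]/α₀ = 3.676×10^-5 / 0.005867 = 6.265 mmol/kg
[CO3²⁻] = α₂·DIC; α₂ = 0.06433, so [CO3²⁻] = 0.06433 × 6.265 = 0.403 mmol/kg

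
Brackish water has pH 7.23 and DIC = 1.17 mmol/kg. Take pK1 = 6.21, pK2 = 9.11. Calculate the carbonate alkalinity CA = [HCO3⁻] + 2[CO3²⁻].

CA = 1.08 mmol/kg

CA = [HCO3⁻] + 2[CO3²⁻] = (α₁ + 2α₂)·DIC
At pH 7.23: [H⁺]/K1 = 10^-1.02 = 0.095499, K2/[H⁺] = 10^-1.88 = 0.013183
α₁ = 1/(1 + 0.095499 + 0.013183) = 1/1.1087 = 0.9020; α₂ = α₁·K2/[H⁺] = 0.01189
α₁ + 2α₂ = 0.9258
CA = 0.9258 × 1.17 = 1.08 mmol/kg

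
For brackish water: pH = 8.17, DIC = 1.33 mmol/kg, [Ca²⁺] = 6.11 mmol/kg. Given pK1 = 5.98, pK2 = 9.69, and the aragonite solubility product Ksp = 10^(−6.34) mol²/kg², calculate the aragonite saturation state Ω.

α₂ = 1 / (1 + [H⁺]/K2 + [H⁺]²/(K1K2)) = 1 / (1 + 10^+1.52 + 10^-0.67)
   = 1 / (1 + 33.113 + 0.21380) = 1/34.327 = 0.02913
[CO3²⁻] = α₂ × DIC = 0.02913 × 1.33 = 0.03875 mmol/kg
Ksp = 10^(−6.34) = 4.571×10^-7
Ω = [Ca²⁺][CO3²⁻]/Ksp = (6.11×10^-3)(3.875×10^-5) / 4.571×10^-7 = 0.518

Ω = 0.518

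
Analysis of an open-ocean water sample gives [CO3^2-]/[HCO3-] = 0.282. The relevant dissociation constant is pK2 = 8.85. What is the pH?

From K2 = [H⁺][CO3^2-]/[HCO3-]:  pH = pK2 + log₁₀([CO3^2-]/[HCO3-])
log₁₀(0.282) = -0.550
pH = 8.85 + (-0.550) = 8.30

pH = 8.30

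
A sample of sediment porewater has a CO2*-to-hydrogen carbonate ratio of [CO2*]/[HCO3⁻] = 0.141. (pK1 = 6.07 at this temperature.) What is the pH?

pH = 6.92

From K1 = [H⁺][HCO3⁻]/[CO2*]:  pH = pK1 − log₁₀([CO2*]/[HCO3⁻])
log₁₀(0.141) = -0.851
pH = 6.07 − (-0.851) = 6.92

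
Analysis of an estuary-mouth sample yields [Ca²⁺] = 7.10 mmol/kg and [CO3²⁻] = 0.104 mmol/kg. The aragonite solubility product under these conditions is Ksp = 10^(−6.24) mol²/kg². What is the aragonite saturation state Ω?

Ω = 1.28

Ksp = 10^(−6.24) = 5.754×10^-7
Ω = [Ca²⁺][CO3²⁻]/Ksp = (7.10×10^-3)(0.104×10^-3) / 5.754×10^-7 = 1.28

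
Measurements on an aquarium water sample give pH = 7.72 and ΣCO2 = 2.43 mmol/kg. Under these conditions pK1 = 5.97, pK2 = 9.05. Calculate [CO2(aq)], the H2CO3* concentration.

[CO2*] = 0.0406 mmol/kg

α₀ = 1 / (1 + K1/[H⁺] + K1K2/[H⁺]²) = 1 / (1 + 10^+1.75 + 10^+0.42)
   = 1 / (1 + 56.234 + 2.6303) = 1/59.864 = 0.01670
[CO2*] = α₀ × DIC = 0.01670 × 2.43 = 0.0406 mmol/kg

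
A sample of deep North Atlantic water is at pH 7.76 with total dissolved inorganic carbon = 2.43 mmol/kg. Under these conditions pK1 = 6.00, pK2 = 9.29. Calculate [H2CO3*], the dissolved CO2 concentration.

[CO2*] = 0.0403 mmol/kg

α₀ = 1 / (1 + K1/[H⁺] + K1K2/[H⁺]²) = 1 / (1 + 10^+1.76 + 10^+0.23)
   = 1 / (1 + 57.544 + 1.6982) = 1/60.242 = 0.01660
[CO2*] = α₀ × DIC = 0.01660 × 2.43 = 0.0403 mmol/kg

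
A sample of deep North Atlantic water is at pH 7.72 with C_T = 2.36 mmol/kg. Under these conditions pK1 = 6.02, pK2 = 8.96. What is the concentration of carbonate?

α₂ = 1 / (1 + [H⁺]/K2 + [H⁺]²/(K1K2)) = 1 / (1 + 10^+1.24 + 10^-0.46)
   = 1 / (1 + 17.378 + 0.34674) = 1/18.725 = 0.05341
[CO3²⁻] = α₂ × DIC = 0.05341 × 2.36 = 0.126 mmol/kg

[CO3²⁻] = 0.126 mmol/kg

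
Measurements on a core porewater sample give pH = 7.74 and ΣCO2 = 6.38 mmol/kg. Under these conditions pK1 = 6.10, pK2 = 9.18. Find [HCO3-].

[HCO3⁻] = 6.02 mmol/kg

α₁ = 1 / (1 + [H⁺]/K1 + K2/[H⁺]) = 1 / (1 + 10^-1.64 + 10^-1.44)
   = 1 / (1 + 0.022909 + 0.036308) = 1/1.0592 = 0.9441
[HCO3⁻] = α₁ × DIC = 0.9441 × 6.38 = 6.02 mmol/kg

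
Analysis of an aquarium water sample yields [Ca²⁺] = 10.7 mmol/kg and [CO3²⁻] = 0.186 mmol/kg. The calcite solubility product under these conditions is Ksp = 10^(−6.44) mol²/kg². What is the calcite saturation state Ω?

Ksp = 10^(−6.44) = 3.631×10^-7
Ω = [Ca²⁺][CO3²⁻]/Ksp = (10.7×10^-3)(0.186×10^-3) / 3.631×10^-7 = 5.48

Ω = 5.48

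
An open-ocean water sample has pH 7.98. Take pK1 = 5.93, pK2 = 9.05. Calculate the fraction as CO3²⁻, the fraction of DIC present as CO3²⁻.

α₂ = 1 / (1 + [H⁺]/K2 + [H⁺]²/(K1K2)) = 1 / (1 + 10^+1.07 + 10^-0.98)
   = 1 / (1 + 11.749 + 0.10471) = 1/12.854 = 0.07780

α₂ = 0.0778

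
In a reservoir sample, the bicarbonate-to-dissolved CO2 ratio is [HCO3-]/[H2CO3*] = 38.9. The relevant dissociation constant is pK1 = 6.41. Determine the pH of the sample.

pH = 8.00

From K1 = [H⁺][HCO3-]/[H2CO3*]:  pH = pK1 + log₁₀([HCO3-]/[H2CO3*])
log₁₀(38.9) = +1.590
pH = 6.41 + (+1.590) = 8.00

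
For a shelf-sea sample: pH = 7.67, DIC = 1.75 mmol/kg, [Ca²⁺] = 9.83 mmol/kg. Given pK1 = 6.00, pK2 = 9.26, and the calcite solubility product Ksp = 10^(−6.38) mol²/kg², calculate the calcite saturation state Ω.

Ω = 1.01

α₂ = 1 / (1 + [H⁺]/K2 + [H⁺]²/(K1K2)) = 1 / (1 + 10^+1.59 + 10^-0.08)
   = 1 / (1 + 38.905 + 0.83176) = 1/40.736 = 0.02455
[CO3²⁻] = α₂ × DIC = 0.02455 × 1.75 = 0.04296 mmol/kg
Ksp = 10^(−6.38) = 4.169×10^-7
Ω = [Ca²⁺][CO3²⁻]/Ksp = (9.83×10^-3)(4.296×10^-5) / 4.169×10^-7 = 1.01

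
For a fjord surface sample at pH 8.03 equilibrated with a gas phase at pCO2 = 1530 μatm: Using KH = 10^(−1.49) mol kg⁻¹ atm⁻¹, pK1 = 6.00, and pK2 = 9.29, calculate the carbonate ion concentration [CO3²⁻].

[CO2*] = KH · pCO2 = 10^(−1.49) × 1530×10^-6 = 4.951×10^-5 mol/kg
α₀ = 1/(1 + K1/[H⁺] + K1K2/[H⁺]²) = 1/(1 + 10^+2.03 + 10^+0.77) = 0.008769
DIC = [CO2*]/α₀ = 4.951×10^-5 / 0.008769 = 5.646 mmol/kg
[CO3²⁻] = α₂·DIC; α₂ = 0.05163, so [CO3²⁻] = 0.05163 × 5.646 = 0.292 mmol/kg

[CO3²⁻] = 0.292 mmol/kg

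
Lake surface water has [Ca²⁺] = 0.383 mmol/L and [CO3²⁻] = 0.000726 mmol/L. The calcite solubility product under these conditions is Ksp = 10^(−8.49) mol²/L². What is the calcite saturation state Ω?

Ksp = 10^(−8.49) = 3.236×10^-9
Ω = [Ca²⁺][CO3²⁻]/Ksp = (0.383×10^-3)(0.000726×10^-3) / 3.236×10^-9 = 0.0859

Ω = 0.0859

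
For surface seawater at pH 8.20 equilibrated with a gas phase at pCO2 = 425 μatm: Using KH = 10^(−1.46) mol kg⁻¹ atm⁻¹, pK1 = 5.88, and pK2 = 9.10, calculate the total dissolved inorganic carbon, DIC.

[CO2*] = KH · pCO2 = 10^(−1.46) × 425×10^-6 = 1.474×10^-5 mol/kg
α₀ = 1/(1 + K1/[H⁺] + K1K2/[H⁺]²) = 1/(1 + 10^+2.32 + 10^+1.42) = 0.004233
DIC = [CO2*]/α₀ = 1.474×10^-5 / 0.004233 = 3.48 mmol/kg

DIC = 3.48 mmol/kg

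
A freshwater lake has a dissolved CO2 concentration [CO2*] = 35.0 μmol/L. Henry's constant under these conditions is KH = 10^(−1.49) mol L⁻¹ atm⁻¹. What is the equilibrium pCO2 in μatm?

KH = 10^(−1.49) = 3.236×10^-2 mol L⁻¹ atm⁻¹
pCO2 = [CO2*]/KH = 35.0×10^-6 / 3.236×10^-2 = 1.08×10^-3 atm = 1080 μatm

pCO2 = 1080 μatm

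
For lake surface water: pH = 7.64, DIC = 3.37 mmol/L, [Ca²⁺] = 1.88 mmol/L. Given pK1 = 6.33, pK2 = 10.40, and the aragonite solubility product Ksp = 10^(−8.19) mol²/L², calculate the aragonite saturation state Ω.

α₂ = 1 / (1 + [H⁺]/K2 + [H⁺]²/(K1K2)) = 1 / (1 + 10^+2.76 + 10^+1.45)
   = 1 / (1 + 575.44 + 28.184) = 1/604.62 = 0.001654
[CO3²⁻] = α₂ × DIC = 0.001654 × 3.37 = 0.005574 mmol/L = 5.574 μmol/L
Ksp = 10^(−8.19) = 6.457×10^-9
Ω = [Ca²⁺][CO3²⁻]/Ksp = (1.88×10^-3)(5.574×10^-6) / 6.457×10^-9 = 1.62

Ω = 1.62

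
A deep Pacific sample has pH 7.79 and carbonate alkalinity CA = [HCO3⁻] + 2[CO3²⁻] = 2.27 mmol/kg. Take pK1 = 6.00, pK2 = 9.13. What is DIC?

DIC = 2.21 mmol/kg

CA = [HCO3⁻] + 2[CO3²⁻] = (α₁ + 2α₂)·DIC
At pH 7.79: [H⁺]/K1 = 10^-1.79 = 0.016218, K2/[H⁺] = 10^-1.34 = 0.045709
α₁ = 1/(1 + 0.016218 + 0.045709) = 1/1.0619 = 0.9417; α₂ = α₁·K2/[H⁺] = 0.04304
α₁ + 2α₂ = 1.0278
DIC = CA / (α₁ + 2α₂) = 2.27 / 1.0278 = 2.21 mmol/kg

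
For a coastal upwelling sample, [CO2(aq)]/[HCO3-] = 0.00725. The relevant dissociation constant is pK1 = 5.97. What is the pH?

pH = 8.11

From K1 = [H⁺][HCO3-]/[CO2(aq)]:  pH = pK1 − log₁₀([CO2(aq)]/[HCO3-])
log₁₀(0.00725) = -2.140
pH = 5.97 − (-2.140) = 8.11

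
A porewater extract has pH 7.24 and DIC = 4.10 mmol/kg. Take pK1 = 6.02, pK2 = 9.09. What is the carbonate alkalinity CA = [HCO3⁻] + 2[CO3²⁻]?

CA = [HCO3⁻] + 2[CO3²⁻] = (α₁ + 2α₂)·DIC
At pH 7.24: [H⁺]/K1 = 10^-1.22 = 0.060256, K2/[H⁺] = 10^-1.85 = 0.014125
α₁ = 1/(1 + 0.060256 + 0.014125) = 1/1.0744 = 0.9308; α₂ = α₁·K2/[H⁺] = 0.01315
α₁ + 2α₂ = 0.9571
CA = 0.9571 × 4.10 = 3.92 mmol/kg

CA = 3.92 mmol/kg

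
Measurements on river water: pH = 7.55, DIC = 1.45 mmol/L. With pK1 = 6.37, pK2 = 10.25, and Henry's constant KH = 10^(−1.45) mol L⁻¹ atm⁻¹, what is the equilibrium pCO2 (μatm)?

pCO2 = 2530 μatm

α₀ = 1 / (1 + K1/[H⁺] + K1K2/[H⁺]²) = 1 / (1 + 10^+1.18 + 10^-1.52)
   = 1 / (1 + 15.136 + 0.030200) = 1/16.166 = 0.06186
[CO2*] = α₀ × DIC = 0.06186 × 1.45 = 0.08970 mmol/L
pCO2 = [CO2*]/KH = 8.970×10^-5 / 3.548×10^-2 = 2530 μatm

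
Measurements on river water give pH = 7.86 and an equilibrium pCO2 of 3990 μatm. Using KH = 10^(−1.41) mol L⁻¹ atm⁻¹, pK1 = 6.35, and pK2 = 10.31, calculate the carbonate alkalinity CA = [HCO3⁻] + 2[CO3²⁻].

[CO2*] = KH · pCO2 = 10^(−1.41) × 3990×10^-6 = 1.552×10^-4 mol/L
α₀ = 1/(1 + K1/[H⁺] + K1K2/[H⁺]²) = 1/(1 + 10^+1.51 + 10^-0.94) = 0.02987
DIC = [CO2*]/α₀ = 1.552×10^-4 / 0.02987 = 5.196 mmol/L
CA = (α₁ + 2α₂)·DIC = (0.9667 + 2×0.003430) × 5.196 = 5.06 mmol/L

CA = 5.06 mmol/L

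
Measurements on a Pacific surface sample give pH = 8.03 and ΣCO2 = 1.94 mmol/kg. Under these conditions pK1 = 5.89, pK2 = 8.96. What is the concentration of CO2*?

α₀ = 1 / (1 + K1/[H⁺] + K1K2/[H⁺]²) = 1 / (1 + 10^+2.14 + 10^+1.21)
   = 1 / (1 + 138.04 + 16.218) = 1/155.26 = 0.006441
[CO2*] = α₀ × DIC = 0.006441 × 1.94 = 0.0125 mmol/kg = 12.5 μmol/kg

[CO2*] = 12.5 μmol/kg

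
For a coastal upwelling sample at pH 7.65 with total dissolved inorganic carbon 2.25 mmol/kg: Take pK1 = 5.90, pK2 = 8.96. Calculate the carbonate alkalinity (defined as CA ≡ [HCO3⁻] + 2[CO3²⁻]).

CA = [HCO3⁻] + 2[CO3²⁻] = (α₁ + 2α₂)·DIC
At pH 7.65: [H⁺]/K1 = 10^-1.75 = 0.017783, K2/[H⁺] = 10^-1.31 = 0.048978
α₁ = 1/(1 + 0.017783 + 0.048978) = 1/1.0668 = 0.9374; α₂ = α₁·K2/[H⁺] = 0.04591
α₁ + 2α₂ = 1.0292
CA = 1.0292 × 2.25 = 2.32 mmol/kg

CA = 2.32 mmol/kg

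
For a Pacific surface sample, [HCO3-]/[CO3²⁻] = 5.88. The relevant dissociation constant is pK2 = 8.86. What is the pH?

pH = 8.09

From K2 = [H⁺][CO3²⁻]/[HCO3-]:  pH = pK2 − log₁₀([HCO3-]/[CO3²⁻])
log₁₀(5.88) = +0.769
pH = 8.86 − (+0.769) = 8.09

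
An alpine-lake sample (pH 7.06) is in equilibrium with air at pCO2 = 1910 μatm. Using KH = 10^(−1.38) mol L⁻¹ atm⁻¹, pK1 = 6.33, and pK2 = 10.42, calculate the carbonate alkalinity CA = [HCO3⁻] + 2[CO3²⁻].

CA = 0.428 mmol/L

[CO2*] = KH · pCO2 = 10^(−1.38) × 1910×10^-6 = 7.962×10^-5 mol/L
α₀ = 1/(1 + K1/[H⁺] + K1K2/[H⁺]²) = 1/(1 + 10^+0.73 + 10^-2.63) = 0.1569
DIC = [CO2*]/α₀ = 7.962×10^-5 / 0.1569 = 0.5074 mmol/L
CA = (α₁ + 2α₂)·DIC = (0.8427 + 2×0.0003679) × 0.5074 = 0.428 mmol/L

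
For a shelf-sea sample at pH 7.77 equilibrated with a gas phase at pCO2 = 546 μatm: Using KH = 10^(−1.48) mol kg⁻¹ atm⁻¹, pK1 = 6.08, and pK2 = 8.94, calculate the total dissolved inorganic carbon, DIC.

[CO2*] = KH · pCO2 = 10^(−1.48) × 546×10^-6 = 1.808×10^-5 mol/kg
α₀ = 1/(1 + K1/[H⁺] + K1K2/[H⁺]²) = 1/(1 + 10^+1.69 + 10^+0.52) = 0.01877
DIC = [CO2*]/α₀ = 1.808×10^-5 / 0.01877 = 0.963 mmol/kg

DIC = 0.963 mmol/kg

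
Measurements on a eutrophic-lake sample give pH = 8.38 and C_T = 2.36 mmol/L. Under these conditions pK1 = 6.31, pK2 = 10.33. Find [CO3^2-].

[CO3²⁻] = 0.0260 mmol/L

α₂ = 1 / (1 + [H⁺]/K2 + [H⁺]²/(K1K2)) = 1 / (1 + 10^+1.95 + 10^-0.12)
   = 1 / (1 + 89.125 + 0.75858) = 1/90.884 = 0.01100
[CO3²⁻] = α₂ × DIC = 0.01100 × 2.36 = 0.0260 mmol/L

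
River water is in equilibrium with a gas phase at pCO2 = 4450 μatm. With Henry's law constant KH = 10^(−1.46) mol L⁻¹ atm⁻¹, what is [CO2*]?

KH = 10^(−1.46) = 3.467×10^-2 mol L⁻¹ atm⁻¹
[CO2*] = KH · pCO2 = 3.467×10^-2 × 4450×10^-6 atm = 1.54×10^-4 mol/L

[CO2*] = 154 μmol/L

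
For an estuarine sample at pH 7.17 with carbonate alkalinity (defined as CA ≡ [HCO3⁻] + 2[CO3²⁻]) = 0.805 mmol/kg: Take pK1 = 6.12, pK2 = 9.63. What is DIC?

CA = [HCO3⁻] + 2[CO3²⁻] = (α₁ + 2α₂)·DIC
At pH 7.17: [H⁺]/K1 = 10^-1.05 = 0.089125, K2/[H⁺] = 10^-2.46 = 0.0034674
α₁ = 1/(1 + 0.089125 + 0.0034674) = 1/1.0926 = 0.9153; α₂ = α₁·K2/[H⁺] = 0.003174
α₁ + 2α₂ = 0.9216
DIC = CA / (α₁ + 2α₂) = 0.805 / 0.9216 = 0.873 mmol/kg

DIC = 0.873 mmol/kg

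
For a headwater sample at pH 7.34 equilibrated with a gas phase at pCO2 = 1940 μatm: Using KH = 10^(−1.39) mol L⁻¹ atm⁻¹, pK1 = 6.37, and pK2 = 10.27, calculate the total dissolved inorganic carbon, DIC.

DIC = 0.817 mmol/L

[CO2*] = KH · pCO2 = 10^(−1.39) × 1940×10^-6 = 7.903×10^-5 mol/L
α₀ = 1/(1 + K1/[H⁺] + K1K2/[H⁺]²) = 1/(1 + 10^+0.97 + 10^-1.96) = 0.09668
DIC = [CO2*]/α₀ = 7.903×10^-5 / 0.09668 = 0.817 mmol/L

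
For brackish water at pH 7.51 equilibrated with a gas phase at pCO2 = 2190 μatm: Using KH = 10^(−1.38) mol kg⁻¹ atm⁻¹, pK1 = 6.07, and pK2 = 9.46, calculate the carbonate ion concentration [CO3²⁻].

[CO3²⁻] = 0.0282 mmol/kg

[CO2*] = KH · pCO2 = 10^(−1.38) × 2190×10^-6 = 9.129×10^-5 mol/kg
α₀ = 1/(1 + K1/[H⁺] + K1K2/[H⁺]²) = 1/(1 + 10^+1.44 + 10^-0.51) = 0.03466
DIC = [CO2*]/α₀ = 9.129×10^-5 / 0.03466 = 2.634 mmol/kg
[CO3²⁻] = α₂·DIC; α₂ = 0.01071, so [CO3²⁻] = 0.01071 × 2.634 = 0.0282 mmol/kg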